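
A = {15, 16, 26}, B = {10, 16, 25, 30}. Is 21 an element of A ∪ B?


A = {15, 16, 26}, B = {10, 16, 25, 30}
A ∪ B = all elements in A or B
A ∪ B = {10, 15, 16, 25, 26, 30}
Checking if 21 ∈ A ∪ B
21 is not in A ∪ B → False

21 ∉ A ∪ B


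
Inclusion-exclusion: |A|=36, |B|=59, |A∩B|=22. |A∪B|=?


|A ∪ B| = |A| + |B| - |A ∩ B|
= 36 + 59 - 22
= 73

|A ∪ B| = 73


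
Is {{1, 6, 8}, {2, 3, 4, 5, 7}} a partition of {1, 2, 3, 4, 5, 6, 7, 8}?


A partition requires: (1) non-empty parts, (2) pairwise disjoint, (3) union = U
Parts: {1, 6, 8}, {2, 3, 4, 5, 7}
Union of parts: {1, 2, 3, 4, 5, 6, 7, 8}
U = {1, 2, 3, 4, 5, 6, 7, 8}
All non-empty? True
Pairwise disjoint? True
Covers U? True

Yes, valid partition


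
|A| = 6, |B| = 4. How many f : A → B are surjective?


n = |A| = 6, k = |B| = 4. Surjections via inclusion-exclusion:
S(n,k) = Σ(-1)^i × C(k,i) × (k-i)^n, i=0 to k
i=0: (-1)^0×C(4,0)×4^6 = 4096
i=1: (-1)^1×C(4,1)×3^6 = -2916
i=2: (-1)^2×C(4,2)×2^6 = 384
i=3: (-1)^3×C(4,3)×1^6 = -4
i=4: (-1)^4×C(4,4)×0^6 = 0
Total = 1560

Number of surjections = 1560


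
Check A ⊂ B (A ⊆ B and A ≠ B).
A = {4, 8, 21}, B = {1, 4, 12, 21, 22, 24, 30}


A ⊂ B requires: A ⊆ B AND A ≠ B.
A ⊆ B? No
A ⊄ B, so A is not a proper subset.

No, A is not a proper subset of B


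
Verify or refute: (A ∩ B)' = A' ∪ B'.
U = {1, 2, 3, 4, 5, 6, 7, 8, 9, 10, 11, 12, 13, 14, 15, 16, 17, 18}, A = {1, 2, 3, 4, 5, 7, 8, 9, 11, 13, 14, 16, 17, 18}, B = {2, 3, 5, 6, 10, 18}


LHS: A ∩ B = {2, 3, 5, 18}
(A ∩ B)' = U \ (A ∩ B) = {1, 4, 6, 7, 8, 9, 10, 11, 12, 13, 14, 15, 16, 17}
A' = {6, 10, 12, 15}, B' = {1, 4, 7, 8, 9, 11, 12, 13, 14, 15, 16, 17}
Claimed RHS: A' ∪ B' = {1, 4, 6, 7, 8, 9, 10, 11, 12, 13, 14, 15, 16, 17}
Identity is VALID: LHS = RHS = {1, 4, 6, 7, 8, 9, 10, 11, 12, 13, 14, 15, 16, 17} ✓

Identity is valid. (A ∩ B)' = A' ∪ B' = {1, 4, 6, 7, 8, 9, 10, 11, 12, 13, 14, 15, 16, 17}


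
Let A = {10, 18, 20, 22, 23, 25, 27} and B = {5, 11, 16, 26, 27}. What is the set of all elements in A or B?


A ∪ B = all elements in A or B (or both)
A = {10, 18, 20, 22, 23, 25, 27}
B = {5, 11, 16, 26, 27}
A ∪ B = {5, 10, 11, 16, 18, 20, 22, 23, 25, 26, 27}

A ∪ B = {5, 10, 11, 16, 18, 20, 22, 23, 25, 26, 27}


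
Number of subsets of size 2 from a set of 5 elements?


C(n,k) = n! / (k!(n-k)!)
C(5,2) = 5! / (2!3!)
= 10

C(5,2) = 10


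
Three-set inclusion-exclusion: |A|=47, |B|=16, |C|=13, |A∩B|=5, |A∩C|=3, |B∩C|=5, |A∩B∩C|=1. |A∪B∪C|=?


|A∪B∪C| = |A|+|B|+|C| - |A∩B|-|A∩C|-|B∩C| + |A∩B∩C|
= 47+16+13 - 5-3-5 + 1
= 76 - 13 + 1
= 64

|A ∪ B ∪ C| = 64


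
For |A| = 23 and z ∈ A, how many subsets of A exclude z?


Subsets of A avoiding z are subsets of A \ {z}, which has 22 elements.
Count = 2^(n-1) = 2^22
= 4194304

Number of subsets avoiding z = 4194304


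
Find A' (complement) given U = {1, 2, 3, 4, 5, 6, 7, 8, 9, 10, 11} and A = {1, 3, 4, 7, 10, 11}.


Aᶜ = U \ A = elements in U but not in A
U = {1, 2, 3, 4, 5, 6, 7, 8, 9, 10, 11}
A = {1, 3, 4, 7, 10, 11}
Aᶜ = {2, 5, 6, 8, 9}

Aᶜ = {2, 5, 6, 8, 9}


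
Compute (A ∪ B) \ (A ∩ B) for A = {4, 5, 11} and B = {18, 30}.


A △ B = (A \ B) ∪ (B \ A) = elements in exactly one of A or B
A \ B = {4, 5, 11}
B \ A = {18, 30}
A △ B = {4, 5, 11, 18, 30}

A △ B = {4, 5, 11, 18, 30}


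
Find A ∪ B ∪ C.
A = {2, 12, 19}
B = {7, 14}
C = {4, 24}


A ∪ B = {2, 7, 12, 14, 19}
(A ∪ B) ∪ C = {2, 4, 7, 12, 14, 19, 24}

A ∪ B ∪ C = {2, 4, 7, 12, 14, 19, 24}


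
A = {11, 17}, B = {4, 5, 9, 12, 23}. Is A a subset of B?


A ⊆ B means every element of A is in B.
Elements in A not in B: {11, 17}
So A ⊄ B.

No, A ⊄ B


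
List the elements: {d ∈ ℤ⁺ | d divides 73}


Checking each candidate:
Condition: positive divisors of 73
Result = {1, 73}

{1, 73}


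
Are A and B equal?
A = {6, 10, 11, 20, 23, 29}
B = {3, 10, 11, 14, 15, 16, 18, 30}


Two sets are equal iff they have exactly the same elements.
A = {6, 10, 11, 20, 23, 29}
B = {3, 10, 11, 14, 15, 16, 18, 30}
Differences: {3, 6, 14, 15, 16, 18, 20, 23, 29, 30}
A ≠ B

No, A ≠ B


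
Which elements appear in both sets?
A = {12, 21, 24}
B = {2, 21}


A ∩ B = elements in both A and B
A = {12, 21, 24}
B = {2, 21}
A ∩ B = {21}

A ∩ B = {21}


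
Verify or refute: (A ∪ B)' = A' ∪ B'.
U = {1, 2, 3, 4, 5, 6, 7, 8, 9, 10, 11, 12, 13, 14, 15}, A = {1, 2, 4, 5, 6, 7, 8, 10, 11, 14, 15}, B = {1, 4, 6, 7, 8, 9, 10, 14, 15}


LHS: A ∪ B = {1, 2, 4, 5, 6, 7, 8, 9, 10, 11, 14, 15}
(A ∪ B)' = U \ (A ∪ B) = {3, 12, 13}
A' = {3, 9, 12, 13}, B' = {2, 3, 5, 11, 12, 13}
Claimed RHS: A' ∪ B' = {2, 3, 5, 9, 11, 12, 13}
Identity is INVALID: LHS = {3, 12, 13} but the RHS claimed here equals {2, 3, 5, 9, 11, 12, 13}. The correct form is (A ∪ B)' = A' ∩ B'.

Identity is invalid: (A ∪ B)' = {3, 12, 13} but A' ∪ B' = {2, 3, 5, 9, 11, 12, 13}. The correct De Morgan law is (A ∪ B)' = A' ∩ B'.


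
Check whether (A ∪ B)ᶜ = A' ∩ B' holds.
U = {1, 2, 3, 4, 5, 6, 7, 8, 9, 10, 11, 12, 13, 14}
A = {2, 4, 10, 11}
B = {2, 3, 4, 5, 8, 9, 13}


LHS: A ∪ B = {2, 3, 4, 5, 8, 9, 10, 11, 13}
(A ∪ B)' = U \ (A ∪ B) = {1, 6, 7, 12, 14}
A' = {1, 3, 5, 6, 7, 8, 9, 12, 13, 14}, B' = {1, 6, 7, 10, 11, 12, 14}
Claimed RHS: A' ∩ B' = {1, 6, 7, 12, 14}
Identity is VALID: LHS = RHS = {1, 6, 7, 12, 14} ✓

Identity is valid. (A ∪ B)' = A' ∩ B' = {1, 6, 7, 12, 14}


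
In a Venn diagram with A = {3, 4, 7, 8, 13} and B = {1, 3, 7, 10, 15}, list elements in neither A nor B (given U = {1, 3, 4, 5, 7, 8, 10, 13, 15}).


A = {3, 4, 7, 8, 13}
B = {1, 3, 7, 10, 15}
Region: in neither A nor B (given U = {1, 3, 4, 5, 7, 8, 10, 13, 15})
Elements: {5}

Elements in neither A nor B (given U = {1, 3, 4, 5, 7, 8, 10, 13, 15}): {5}


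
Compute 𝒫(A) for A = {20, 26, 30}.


|A| = 3, so |P(A)| = 2^3 = 8
Enumerate subsets by cardinality (0 to 3):
∅, {20}, {26}, {30}, {20, 26}, {20, 30}, {26, 30}, {20, 26, 30}

P(A) has 8 subsets: ∅, {20}, {26}, {30}, {20, 26}, {20, 30}, {26, 30}, {20, 26, 30}


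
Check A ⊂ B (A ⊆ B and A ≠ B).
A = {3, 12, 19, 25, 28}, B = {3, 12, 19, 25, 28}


A ⊂ B requires: A ⊆ B AND A ≠ B.
A ⊆ B? Yes
A = B? Yes
A = B, so A is not a PROPER subset.

No, A is not a proper subset of B


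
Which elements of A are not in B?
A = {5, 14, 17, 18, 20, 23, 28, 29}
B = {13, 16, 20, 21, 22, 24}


A \ B = elements in A but not in B
A = {5, 14, 17, 18, 20, 23, 28, 29}
B = {13, 16, 20, 21, 22, 24}
Remove from A any elements in B
A \ B = {5, 14, 17, 18, 23, 28, 29}

A \ B = {5, 14, 17, 18, 23, 28, 29}


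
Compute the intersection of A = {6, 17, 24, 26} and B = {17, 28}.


A ∩ B = elements in both A and B
A = {6, 17, 24, 26}
B = {17, 28}
A ∩ B = {17}

A ∩ B = {17}


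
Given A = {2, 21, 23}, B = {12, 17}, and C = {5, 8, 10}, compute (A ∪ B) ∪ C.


A ∪ B = {2, 12, 17, 21, 23}
(A ∪ B) ∪ C = {2, 5, 8, 10, 12, 17, 21, 23}

A ∪ B ∪ C = {2, 5, 8, 10, 12, 17, 21, 23}


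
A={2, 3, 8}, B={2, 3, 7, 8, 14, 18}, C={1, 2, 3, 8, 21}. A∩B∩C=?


A ∩ B = {2, 3, 8}
(A ∩ B) ∩ C = {2, 3, 8}

A ∩ B ∩ C = {2, 3, 8}


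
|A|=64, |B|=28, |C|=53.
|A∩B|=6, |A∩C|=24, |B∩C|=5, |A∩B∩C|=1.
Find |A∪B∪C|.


|A∪B∪C| = |A|+|B|+|C| - |A∩B|-|A∩C|-|B∩C| + |A∩B∩C|
= 64+28+53 - 6-24-5 + 1
= 145 - 35 + 1
= 111

|A ∪ B ∪ C| = 111


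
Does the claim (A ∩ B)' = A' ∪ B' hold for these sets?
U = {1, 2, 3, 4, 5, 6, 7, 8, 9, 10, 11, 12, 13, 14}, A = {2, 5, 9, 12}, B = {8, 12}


LHS: A ∩ B = {12}
(A ∩ B)' = U \ (A ∩ B) = {1, 2, 3, 4, 5, 6, 7, 8, 9, 10, 11, 13, 14}
A' = {1, 3, 4, 6, 7, 8, 10, 11, 13, 14}, B' = {1, 2, 3, 4, 5, 6, 7, 9, 10, 11, 13, 14}
Claimed RHS: A' ∪ B' = {1, 2, 3, 4, 5, 6, 7, 8, 9, 10, 11, 13, 14}
Identity is VALID: LHS = RHS = {1, 2, 3, 4, 5, 6, 7, 8, 9, 10, 11, 13, 14} ✓

Identity is valid. (A ∩ B)' = A' ∪ B' = {1, 2, 3, 4, 5, 6, 7, 8, 9, 10, 11, 13, 14}


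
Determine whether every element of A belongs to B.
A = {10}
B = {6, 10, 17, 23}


A ⊆ B means every element of A is in B.
All elements of A are in B.
So A ⊆ B.

Yes, A ⊆ B


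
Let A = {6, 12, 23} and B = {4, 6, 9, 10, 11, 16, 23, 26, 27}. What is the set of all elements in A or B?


A ∪ B = all elements in A or B (or both)
A = {6, 12, 23}
B = {4, 6, 9, 10, 11, 16, 23, 26, 27}
A ∪ B = {4, 6, 9, 10, 11, 12, 16, 23, 26, 27}

A ∪ B = {4, 6, 9, 10, 11, 12, 16, 23, 26, 27}


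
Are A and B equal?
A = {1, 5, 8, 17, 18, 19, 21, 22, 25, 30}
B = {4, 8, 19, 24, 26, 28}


Two sets are equal iff they have exactly the same elements.
A = {1, 5, 8, 17, 18, 19, 21, 22, 25, 30}
B = {4, 8, 19, 24, 26, 28}
Differences: {1, 4, 5, 17, 18, 21, 22, 24, 25, 26, 28, 30}
A ≠ B

No, A ≠ B


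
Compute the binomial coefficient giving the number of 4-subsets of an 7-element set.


C(n,k) = n! / (k!(n-k)!)
C(7,4) = 7! / (4!3!)
= 35

C(7,4) = 35


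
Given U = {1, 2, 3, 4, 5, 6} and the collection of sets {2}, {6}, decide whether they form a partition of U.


A partition requires: (1) non-empty parts, (2) pairwise disjoint, (3) union = U
Parts: {2}, {6}
Union of parts: {2, 6}
U = {1, 2, 3, 4, 5, 6}
All non-empty? True
Pairwise disjoint? True
Covers U? False

No, not a valid partition


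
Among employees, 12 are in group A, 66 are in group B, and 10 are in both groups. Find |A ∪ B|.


|A ∪ B| = |A| + |B| - |A ∩ B|
= 12 + 66 - 10
= 68

|A ∪ B| = 68


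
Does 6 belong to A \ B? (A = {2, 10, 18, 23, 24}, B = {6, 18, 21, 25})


A = {2, 10, 18, 23, 24}, B = {6, 18, 21, 25}
A \ B = elements in A but not in B
A \ B = {2, 10, 23, 24}
Checking if 6 ∈ A \ B
6 is not in A \ B → False

6 ∉ A \ B


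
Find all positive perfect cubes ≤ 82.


Checking each candidate:
Condition: positive perfect cubes ≤ 82
Result = {1, 8, 27, 64}

{1, 8, 27, 64}


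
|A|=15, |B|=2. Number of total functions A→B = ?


Each of |A| = 15 inputs maps to any of |B| = 2 outputs.
# functions = |B|^|A| = 2^15
= 32768

Number of functions = 32768


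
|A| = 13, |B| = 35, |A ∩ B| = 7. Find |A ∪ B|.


|A ∪ B| = |A| + |B| - |A ∩ B|
= 13 + 35 - 7
= 41

|A ∪ B| = 41


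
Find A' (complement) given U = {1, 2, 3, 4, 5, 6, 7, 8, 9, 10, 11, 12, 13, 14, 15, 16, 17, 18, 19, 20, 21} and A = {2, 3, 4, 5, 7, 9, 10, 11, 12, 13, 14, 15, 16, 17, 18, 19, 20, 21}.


Aᶜ = U \ A = elements in U but not in A
U = {1, 2, 3, 4, 5, 6, 7, 8, 9, 10, 11, 12, 13, 14, 15, 16, 17, 18, 19, 20, 21}
A = {2, 3, 4, 5, 7, 9, 10, 11, 12, 13, 14, 15, 16, 17, 18, 19, 20, 21}
Aᶜ = {1, 6, 8}

Aᶜ = {1, 6, 8}


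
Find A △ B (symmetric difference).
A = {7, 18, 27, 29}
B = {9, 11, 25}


A △ B = (A \ B) ∪ (B \ A) = elements in exactly one of A or B
A \ B = {7, 18, 27, 29}
B \ A = {9, 11, 25}
A △ B = {7, 9, 11, 18, 25, 27, 29}

A △ B = {7, 9, 11, 18, 25, 27, 29}


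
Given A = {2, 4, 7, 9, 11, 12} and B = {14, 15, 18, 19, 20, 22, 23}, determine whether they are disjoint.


Disjoint means A ∩ B = ∅.
A ∩ B = ∅
A ∩ B = ∅, so A and B are disjoint.

Yes, A and B are disjoint


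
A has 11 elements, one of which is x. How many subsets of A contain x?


Subsets of A containing x correspond to subsets of A \ {x}, which has 10 elements.
Count = 2^(n-1) = 2^10
= 1024

Number of subsets containing x = 1024


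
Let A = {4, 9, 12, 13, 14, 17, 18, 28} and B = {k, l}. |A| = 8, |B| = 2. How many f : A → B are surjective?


n = |A| = 8, k = |B| = 2. Surjections via inclusion-exclusion:
S(n,k) = Σ(-1)^i × C(k,i) × (k-i)^n, i=0 to k
i=0: (-1)^0×C(2,0)×2^8 = 256
i=1: (-1)^1×C(2,1)×1^8 = -2
i=2: (-1)^2×C(2,2)×0^8 = 0
Total = 254

Number of surjections = 254


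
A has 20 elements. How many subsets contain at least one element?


Total subsets = 2^n = 2^20 = 1048576
Non-empty subsets exclude the empty set: 2^n - 1
= 1048576 - 1
= 1048575

Number of non-empty subsets = 1048575


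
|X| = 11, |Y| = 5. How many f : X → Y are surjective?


n = |X| = 11, k = |Y| = 5. Surjections via inclusion-exclusion:
S(n,k) = Σ(-1)^i × C(k,i) × (k-i)^n, i=0 to k
i=0: (-1)^0×C(5,0)×5^11 = 48828125
i=1: (-1)^1×C(5,1)×4^11 = -20971520
i=2: (-1)^2×C(5,2)×3^11 = 1771470
i=3: (-1)^3×C(5,3)×2^11 = -20480
i=4: (-1)^4×C(5,4)×1^11 = 5
i=5: (-1)^5×C(5,5)×0^11 = 0
Total = 29607600

Number of surjections = 29607600


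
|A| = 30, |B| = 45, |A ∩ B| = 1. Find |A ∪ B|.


|A ∪ B| = |A| + |B| - |A ∩ B|
= 30 + 45 - 1
= 74

|A ∪ B| = 74


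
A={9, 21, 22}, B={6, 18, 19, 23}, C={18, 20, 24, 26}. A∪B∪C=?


A ∪ B = {6, 9, 18, 19, 21, 22, 23}
(A ∪ B) ∪ C = {6, 9, 18, 19, 20, 21, 22, 23, 24, 26}

A ∪ B ∪ C = {6, 9, 18, 19, 20, 21, 22, 23, 24, 26}


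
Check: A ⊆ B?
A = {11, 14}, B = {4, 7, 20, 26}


A ⊆ B means every element of A is in B.
Elements in A not in B: {11, 14}
So A ⊄ B.

No, A ⊄ B


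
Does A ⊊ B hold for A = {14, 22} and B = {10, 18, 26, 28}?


A ⊂ B requires: A ⊆ B AND A ≠ B.
A ⊆ B? No
A ⊄ B, so A is not a proper subset.

No, A is not a proper subset of B


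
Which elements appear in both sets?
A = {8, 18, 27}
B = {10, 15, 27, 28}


A ∩ B = elements in both A and B
A = {8, 18, 27}
B = {10, 15, 27, 28}
A ∩ B = {27}

A ∩ B = {27}


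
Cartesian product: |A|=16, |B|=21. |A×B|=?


|A × B| = |A| × |B|
= 16 × 21
= 336

|A × B| = 336


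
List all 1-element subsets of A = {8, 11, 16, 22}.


|A| = 4, so A has C(4,1) = 4 subsets of size 1.
Enumerate by choosing 1 elements from A at a time:
{8}, {11}, {16}, {22}

1-element subsets (4 total): {8}, {11}, {16}, {22}


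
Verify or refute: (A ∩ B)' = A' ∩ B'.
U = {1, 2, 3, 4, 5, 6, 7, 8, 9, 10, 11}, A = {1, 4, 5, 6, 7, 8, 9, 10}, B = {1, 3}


LHS: A ∩ B = {1}
(A ∩ B)' = U \ (A ∩ B) = {2, 3, 4, 5, 6, 7, 8, 9, 10, 11}
A' = {2, 3, 11}, B' = {2, 4, 5, 6, 7, 8, 9, 10, 11}
Claimed RHS: A' ∩ B' = {2, 11}
Identity is INVALID: LHS = {2, 3, 4, 5, 6, 7, 8, 9, 10, 11} but the RHS claimed here equals {2, 11}. The correct form is (A ∩ B)' = A' ∪ B'.

Identity is invalid: (A ∩ B)' = {2, 3, 4, 5, 6, 7, 8, 9, 10, 11} but A' ∩ B' = {2, 11}. The correct De Morgan law is (A ∩ B)' = A' ∪ B'.


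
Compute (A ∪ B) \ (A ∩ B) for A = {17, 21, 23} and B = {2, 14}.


A △ B = (A \ B) ∪ (B \ A) = elements in exactly one of A or B
A \ B = {17, 21, 23}
B \ A = {2, 14}
A △ B = {2, 14, 17, 21, 23}

A △ B = {2, 14, 17, 21, 23}


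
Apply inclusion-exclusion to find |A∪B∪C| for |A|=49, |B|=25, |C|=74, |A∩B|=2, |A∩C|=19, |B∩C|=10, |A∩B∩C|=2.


|A∪B∪C| = |A|+|B|+|C| - |A∩B|-|A∩C|-|B∩C| + |A∩B∩C|
= 49+25+74 - 2-19-10 + 2
= 148 - 31 + 2
= 119

|A ∪ B ∪ C| = 119


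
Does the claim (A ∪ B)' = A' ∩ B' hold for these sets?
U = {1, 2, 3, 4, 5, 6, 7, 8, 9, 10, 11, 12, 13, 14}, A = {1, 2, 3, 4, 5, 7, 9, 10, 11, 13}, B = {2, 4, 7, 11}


LHS: A ∪ B = {1, 2, 3, 4, 5, 7, 9, 10, 11, 13}
(A ∪ B)' = U \ (A ∪ B) = {6, 8, 12, 14}
A' = {6, 8, 12, 14}, B' = {1, 3, 5, 6, 8, 9, 10, 12, 13, 14}
Claimed RHS: A' ∩ B' = {6, 8, 12, 14}
Identity is VALID: LHS = RHS = {6, 8, 12, 14} ✓

Identity is valid. (A ∪ B)' = A' ∩ B' = {6, 8, 12, 14}


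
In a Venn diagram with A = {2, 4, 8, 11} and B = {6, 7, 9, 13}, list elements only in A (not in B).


A = {2, 4, 8, 11}
B = {6, 7, 9, 13}
Region: only in A (not in B)
Elements: {2, 4, 8, 11}

Elements only in A (not in B): {2, 4, 8, 11}


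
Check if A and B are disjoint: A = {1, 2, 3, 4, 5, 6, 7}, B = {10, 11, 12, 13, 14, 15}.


Disjoint means A ∩ B = ∅.
A ∩ B = ∅
A ∩ B = ∅, so A and B are disjoint.

Yes, A and B are disjoint


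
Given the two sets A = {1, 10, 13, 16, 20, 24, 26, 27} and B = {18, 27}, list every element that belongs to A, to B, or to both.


A ∪ B = all elements in A or B (or both)
A = {1, 10, 13, 16, 20, 24, 26, 27}
B = {18, 27}
A ∪ B = {1, 10, 13, 16, 18, 20, 24, 26, 27}

A ∪ B = {1, 10, 13, 16, 18, 20, 24, 26, 27}


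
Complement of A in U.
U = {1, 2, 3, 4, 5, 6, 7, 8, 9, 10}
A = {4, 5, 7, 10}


Aᶜ = U \ A = elements in U but not in A
U = {1, 2, 3, 4, 5, 6, 7, 8, 9, 10}
A = {4, 5, 7, 10}
Aᶜ = {1, 2, 3, 6, 8, 9}

Aᶜ = {1, 2, 3, 6, 8, 9}


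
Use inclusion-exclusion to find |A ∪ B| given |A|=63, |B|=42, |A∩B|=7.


|A ∪ B| = |A| + |B| - |A ∩ B|
= 63 + 42 - 7
= 98

|A ∪ B| = 98


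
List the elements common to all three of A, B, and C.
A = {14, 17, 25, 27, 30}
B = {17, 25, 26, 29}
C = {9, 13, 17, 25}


A ∩ B = {17, 25}
(A ∩ B) ∩ C = {17, 25}

A ∩ B ∩ C = {17, 25}


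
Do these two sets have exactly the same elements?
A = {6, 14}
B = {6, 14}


Two sets are equal iff they have exactly the same elements.
A = {6, 14}
B = {6, 14}
Same elements → A = B

Yes, A = B


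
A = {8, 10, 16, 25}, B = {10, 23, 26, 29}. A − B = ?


A \ B = elements in A but not in B
A = {8, 10, 16, 25}
B = {10, 23, 26, 29}
Remove from A any elements in B
A \ B = {8, 16, 25}

A \ B = {8, 16, 25}


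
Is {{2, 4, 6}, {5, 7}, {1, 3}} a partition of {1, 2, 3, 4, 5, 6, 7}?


A partition requires: (1) non-empty parts, (2) pairwise disjoint, (3) union = U
Parts: {2, 4, 6}, {5, 7}, {1, 3}
Union of parts: {1, 2, 3, 4, 5, 6, 7}
U = {1, 2, 3, 4, 5, 6, 7}
All non-empty? True
Pairwise disjoint? True
Covers U? True

Yes, valid partition


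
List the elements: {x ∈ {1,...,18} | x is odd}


Checking each candidate:
Condition: odd numbers in {1,...,18}
Result = {1, 3, 5, 7, 9, 11, 13, 15, 17}

{1, 3, 5, 7, 9, 11, 13, 15, 17}


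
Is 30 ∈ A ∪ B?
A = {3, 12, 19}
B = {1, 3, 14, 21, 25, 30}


A = {3, 12, 19}, B = {1, 3, 14, 21, 25, 30}
A ∪ B = all elements in A or B
A ∪ B = {1, 3, 12, 14, 19, 21, 25, 30}
Checking if 30 ∈ A ∪ B
30 is in A ∪ B → True

30 ∈ A ∪ B


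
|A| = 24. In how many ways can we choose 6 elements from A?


C(n,k) = n! / (k!(n-k)!)
C(24,6) = 24! / (6!18!)
= 134596

C(24,6) = 134596


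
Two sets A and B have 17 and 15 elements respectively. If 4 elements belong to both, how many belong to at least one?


|A ∪ B| = |A| + |B| - |A ∩ B|
= 17 + 15 - 4
= 28

|A ∪ B| = 28


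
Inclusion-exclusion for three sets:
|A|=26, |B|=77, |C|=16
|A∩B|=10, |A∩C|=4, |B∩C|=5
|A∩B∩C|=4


|A∪B∪C| = |A|+|B|+|C| - |A∩B|-|A∩C|-|B∩C| + |A∩B∩C|
= 26+77+16 - 10-4-5 + 4
= 119 - 19 + 4
= 104

|A ∪ B ∪ C| = 104


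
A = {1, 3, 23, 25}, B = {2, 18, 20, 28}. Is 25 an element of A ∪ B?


A = {1, 3, 23, 25}, B = {2, 18, 20, 28}
A ∪ B = all elements in A or B
A ∪ B = {1, 2, 3, 18, 20, 23, 25, 28}
Checking if 25 ∈ A ∪ B
25 is in A ∪ B → True

25 ∈ A ∪ B


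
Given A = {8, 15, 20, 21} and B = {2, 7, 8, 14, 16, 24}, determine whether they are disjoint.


Disjoint means A ∩ B = ∅.
A ∩ B = {8}
A ∩ B ≠ ∅, so A and B are NOT disjoint.

No, A and B are not disjoint (A ∩ B = {8})


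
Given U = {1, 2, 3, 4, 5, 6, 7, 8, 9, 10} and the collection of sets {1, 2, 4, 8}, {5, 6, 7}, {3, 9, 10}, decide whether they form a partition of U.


A partition requires: (1) non-empty parts, (2) pairwise disjoint, (3) union = U
Parts: {1, 2, 4, 8}, {5, 6, 7}, {3, 9, 10}
Union of parts: {1, 2, 3, 4, 5, 6, 7, 8, 9, 10}
U = {1, 2, 3, 4, 5, 6, 7, 8, 9, 10}
All non-empty? True
Pairwise disjoint? True
Covers U? True

Yes, valid partition


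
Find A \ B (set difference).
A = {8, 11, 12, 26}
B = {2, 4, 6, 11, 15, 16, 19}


A \ B = elements in A but not in B
A = {8, 11, 12, 26}
B = {2, 4, 6, 11, 15, 16, 19}
Remove from A any elements in B
A \ B = {8, 12, 26}

A \ B = {8, 12, 26}


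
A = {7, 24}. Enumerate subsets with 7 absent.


A subset of A that omits 7 is a subset of A \ {7}, so there are 2^(n-1) = 2^1 = 2 of them.
Subsets excluding 7: ∅, {24}

Subsets excluding 7 (2 total): ∅, {24}


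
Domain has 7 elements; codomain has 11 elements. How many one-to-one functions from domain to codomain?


An injection sends each of |A| = 7 inputs to a distinct output in B.
# injections = |B|·(|B|-1)·…·(|B|-|A|+1) = 11! / (11 - 7)!
= 11 × 10 × 9 × 8 × 7 × 6 × 5
= 1663200

Number of injections = 1663200


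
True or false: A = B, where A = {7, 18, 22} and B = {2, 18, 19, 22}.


Two sets are equal iff they have exactly the same elements.
A = {7, 18, 22}
B = {2, 18, 19, 22}
Differences: {2, 7, 19}
A ≠ B

No, A ≠ B


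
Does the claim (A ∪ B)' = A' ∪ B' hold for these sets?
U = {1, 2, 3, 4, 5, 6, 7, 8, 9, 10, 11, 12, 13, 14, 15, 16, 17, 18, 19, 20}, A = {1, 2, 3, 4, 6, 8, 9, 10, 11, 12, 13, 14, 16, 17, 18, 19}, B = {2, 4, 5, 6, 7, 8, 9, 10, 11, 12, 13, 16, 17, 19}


LHS: A ∪ B = {1, 2, 3, 4, 5, 6, 7, 8, 9, 10, 11, 12, 13, 14, 16, 17, 18, 19}
(A ∪ B)' = U \ (A ∪ B) = {15, 20}
A' = {5, 7, 15, 20}, B' = {1, 3, 14, 15, 18, 20}
Claimed RHS: A' ∪ B' = {1, 3, 5, 7, 14, 15, 18, 20}
Identity is INVALID: LHS = {15, 20} but the RHS claimed here equals {1, 3, 5, 7, 14, 15, 18, 20}. The correct form is (A ∪ B)' = A' ∩ B'.

Identity is invalid: (A ∪ B)' = {15, 20} but A' ∪ B' = {1, 3, 5, 7, 14, 15, 18, 20}. The correct De Morgan law is (A ∪ B)' = A' ∩ B'.


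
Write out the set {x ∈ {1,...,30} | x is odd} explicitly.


Checking each candidate:
Condition: odd numbers in {1,...,30}
Result = {1, 3, 5, 7, 9, 11, 13, 15, 17, 19, 21, 23, 25, 27, 29}

{1, 3, 5, 7, 9, 11, 13, 15, 17, 19, 21, 23, 25, 27, 29}


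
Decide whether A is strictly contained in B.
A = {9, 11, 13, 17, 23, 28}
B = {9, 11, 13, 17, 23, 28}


A ⊂ B requires: A ⊆ B AND A ≠ B.
A ⊆ B? Yes
A = B? Yes
A = B, so A is not a PROPER subset.

No, A is not a proper subset of B


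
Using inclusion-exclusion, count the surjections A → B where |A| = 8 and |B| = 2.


n = |A| = 8, k = |B| = 2. Surjections via inclusion-exclusion:
S(n,k) = Σ(-1)^i × C(k,i) × (k-i)^n, i=0 to k
i=0: (-1)^0×C(2,0)×2^8 = 256
i=1: (-1)^1×C(2,1)×1^8 = -2
i=2: (-1)^2×C(2,2)×0^8 = 0
Total = 254

Number of surjections = 254


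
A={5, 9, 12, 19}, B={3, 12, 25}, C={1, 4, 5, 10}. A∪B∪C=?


A ∪ B = {3, 5, 9, 12, 19, 25}
(A ∪ B) ∪ C = {1, 3, 4, 5, 9, 10, 12, 19, 25}

A ∪ B ∪ C = {1, 3, 4, 5, 9, 10, 12, 19, 25}


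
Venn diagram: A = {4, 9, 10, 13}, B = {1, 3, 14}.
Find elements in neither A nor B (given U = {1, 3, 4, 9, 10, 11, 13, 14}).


A = {4, 9, 10, 13}
B = {1, 3, 14}
Region: in neither A nor B (given U = {1, 3, 4, 9, 10, 11, 13, 14})
Elements: {11}

Elements in neither A nor B (given U = {1, 3, 4, 9, 10, 11, 13, 14}): {11}


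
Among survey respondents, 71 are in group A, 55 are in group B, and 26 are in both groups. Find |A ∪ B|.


|A ∪ B| = |A| + |B| - |A ∩ B|
= 71 + 55 - 26
= 100

|A ∪ B| = 100


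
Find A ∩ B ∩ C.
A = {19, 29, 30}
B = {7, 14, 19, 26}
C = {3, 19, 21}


A ∩ B = {19}
(A ∩ B) ∩ C = {19}

A ∩ B ∩ C = {19}


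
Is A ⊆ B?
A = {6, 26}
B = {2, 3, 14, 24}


A ⊆ B means every element of A is in B.
Elements in A not in B: {6, 26}
So A ⊄ B.

No, A ⊄ B


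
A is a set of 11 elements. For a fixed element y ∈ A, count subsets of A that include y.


Subsets of A containing y correspond to subsets of A \ {y}, which has 10 elements.
Count = 2^(n-1) = 2^10
= 1024

Number of subsets containing y = 1024


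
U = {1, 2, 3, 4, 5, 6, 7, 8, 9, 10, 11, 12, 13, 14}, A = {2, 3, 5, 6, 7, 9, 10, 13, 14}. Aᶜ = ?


Aᶜ = U \ A = elements in U but not in A
U = {1, 2, 3, 4, 5, 6, 7, 8, 9, 10, 11, 12, 13, 14}
A = {2, 3, 5, 6, 7, 9, 10, 13, 14}
Aᶜ = {1, 4, 8, 11, 12}

Aᶜ = {1, 4, 8, 11, 12}


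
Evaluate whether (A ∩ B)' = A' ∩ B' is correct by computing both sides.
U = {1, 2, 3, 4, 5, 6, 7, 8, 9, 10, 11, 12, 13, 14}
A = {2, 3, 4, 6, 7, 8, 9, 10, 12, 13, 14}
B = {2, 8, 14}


LHS: A ∩ B = {2, 8, 14}
(A ∩ B)' = U \ (A ∩ B) = {1, 3, 4, 5, 6, 7, 9, 10, 11, 12, 13}
A' = {1, 5, 11}, B' = {1, 3, 4, 5, 6, 7, 9, 10, 11, 12, 13}
Claimed RHS: A' ∩ B' = {1, 5, 11}
Identity is INVALID: LHS = {1, 3, 4, 5, 6, 7, 9, 10, 11, 12, 13} but the RHS claimed here equals {1, 5, 11}. The correct form is (A ∩ B)' = A' ∪ B'.

Identity is invalid: (A ∩ B)' = {1, 3, 4, 5, 6, 7, 9, 10, 11, 12, 13} but A' ∩ B' = {1, 5, 11}. The correct De Morgan law is (A ∩ B)' = A' ∪ B'.


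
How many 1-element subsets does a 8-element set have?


C(n,k) = n! / (k!(n-k)!)
C(8,1) = 8! / (1!7!)
= 8

C(8,1) = 8


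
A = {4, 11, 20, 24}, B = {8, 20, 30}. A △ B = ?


A △ B = (A \ B) ∪ (B \ A) = elements in exactly one of A or B
A \ B = {4, 11, 24}
B \ A = {8, 30}
A △ B = {4, 8, 11, 24, 30}

A △ B = {4, 8, 11, 24, 30}


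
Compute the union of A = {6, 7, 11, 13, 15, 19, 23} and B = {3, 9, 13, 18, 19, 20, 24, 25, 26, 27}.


A ∪ B = all elements in A or B (or both)
A = {6, 7, 11, 13, 15, 19, 23}
B = {3, 9, 13, 18, 19, 20, 24, 25, 26, 27}
A ∪ B = {3, 6, 7, 9, 11, 13, 15, 18, 19, 20, 23, 24, 25, 26, 27}

A ∪ B = {3, 6, 7, 9, 11, 13, 15, 18, 19, 20, 23, 24, 25, 26, 27}


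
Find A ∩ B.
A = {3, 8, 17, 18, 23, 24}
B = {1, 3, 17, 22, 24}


A ∩ B = elements in both A and B
A = {3, 8, 17, 18, 23, 24}
B = {1, 3, 17, 22, 24}
A ∩ B = {3, 17, 24}

A ∩ B = {3, 17, 24}


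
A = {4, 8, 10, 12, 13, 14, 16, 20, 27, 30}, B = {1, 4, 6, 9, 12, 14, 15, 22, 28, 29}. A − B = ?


A \ B = elements in A but not in B
A = {4, 8, 10, 12, 13, 14, 16, 20, 27, 30}
B = {1, 4, 6, 9, 12, 14, 15, 22, 28, 29}
Remove from A any elements in B
A \ B = {8, 10, 13, 16, 20, 27, 30}

A \ B = {8, 10, 13, 16, 20, 27, 30}


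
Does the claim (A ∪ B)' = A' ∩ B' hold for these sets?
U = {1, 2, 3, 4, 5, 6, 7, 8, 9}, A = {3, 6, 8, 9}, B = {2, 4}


LHS: A ∪ B = {2, 3, 4, 6, 8, 9}
(A ∪ B)' = U \ (A ∪ B) = {1, 5, 7}
A' = {1, 2, 4, 5, 7}, B' = {1, 3, 5, 6, 7, 8, 9}
Claimed RHS: A' ∩ B' = {1, 5, 7}
Identity is VALID: LHS = RHS = {1, 5, 7} ✓

Identity is valid. (A ∪ B)' = A' ∩ B' = {1, 5, 7}


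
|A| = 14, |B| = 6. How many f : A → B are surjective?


n = |A| = 14, k = |B| = 6. Surjections via inclusion-exclusion:
S(n,k) = Σ(-1)^i × C(k,i) × (k-i)^n, i=0 to k
i=0: (-1)^0×C(6,0)×6^14 = 78364164096
i=1: (-1)^1×C(6,1)×5^14 = -36621093750
i=2: (-1)^2×C(6,2)×4^14 = 4026531840
i=3: (-1)^3×C(6,3)×3^14 = -95659380
i=4: (-1)^4×C(6,4)×2^14 = 245760
i=5: (-1)^5×C(6,5)×1^14 = -6
i=6: (-1)^6×C(6,6)×0^14 = 0
Total = 45674188560

Number of surjections = 45674188560


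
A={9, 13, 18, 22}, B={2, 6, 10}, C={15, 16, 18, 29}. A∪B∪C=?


A ∪ B = {2, 6, 9, 10, 13, 18, 22}
(A ∪ B) ∪ C = {2, 6, 9, 10, 13, 15, 16, 18, 22, 29}

A ∪ B ∪ C = {2, 6, 9, 10, 13, 15, 16, 18, 22, 29}


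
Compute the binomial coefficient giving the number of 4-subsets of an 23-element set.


C(n,k) = n! / (k!(n-k)!)
C(23,4) = 23! / (4!19!)
= 8855

C(23,4) = 8855


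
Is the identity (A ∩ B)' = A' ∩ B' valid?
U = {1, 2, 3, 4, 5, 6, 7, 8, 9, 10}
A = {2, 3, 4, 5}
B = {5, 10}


LHS: A ∩ B = {5}
(A ∩ B)' = U \ (A ∩ B) = {1, 2, 3, 4, 6, 7, 8, 9, 10}
A' = {1, 6, 7, 8, 9, 10}, B' = {1, 2, 3, 4, 6, 7, 8, 9}
Claimed RHS: A' ∩ B' = {1, 6, 7, 8, 9}
Identity is INVALID: LHS = {1, 2, 3, 4, 6, 7, 8, 9, 10} but the RHS claimed here equals {1, 6, 7, 8, 9}. The correct form is (A ∩ B)' = A' ∪ B'.

Identity is invalid: (A ∩ B)' = {1, 2, 3, 4, 6, 7, 8, 9, 10} but A' ∩ B' = {1, 6, 7, 8, 9}. The correct De Morgan law is (A ∩ B)' = A' ∪ B'.


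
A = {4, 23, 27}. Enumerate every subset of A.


|A| = 3, so |P(A)| = 2^3 = 8
Enumerate subsets by cardinality (0 to 3):
∅, {4}, {23}, {27}, {4, 23}, {4, 27}, {23, 27}, {4, 23, 27}

P(A) has 8 subsets: ∅, {4}, {23}, {27}, {4, 23}, {4, 27}, {23, 27}, {4, 23, 27}


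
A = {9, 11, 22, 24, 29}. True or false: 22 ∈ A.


A = {9, 11, 22, 24, 29}
Checking if 22 is in A
22 is in A → True

22 ∈ A


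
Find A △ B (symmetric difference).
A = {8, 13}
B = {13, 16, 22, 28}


A △ B = (A \ B) ∪ (B \ A) = elements in exactly one of A or B
A \ B = {8}
B \ A = {16, 22, 28}
A △ B = {8, 16, 22, 28}

A △ B = {8, 16, 22, 28}


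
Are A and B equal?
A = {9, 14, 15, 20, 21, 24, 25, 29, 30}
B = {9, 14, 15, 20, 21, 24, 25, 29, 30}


Two sets are equal iff they have exactly the same elements.
A = {9, 14, 15, 20, 21, 24, 25, 29, 30}
B = {9, 14, 15, 20, 21, 24, 25, 29, 30}
Same elements → A = B

Yes, A = B


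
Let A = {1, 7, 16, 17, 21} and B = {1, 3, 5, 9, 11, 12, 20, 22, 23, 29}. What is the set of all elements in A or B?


A ∪ B = all elements in A or B (or both)
A = {1, 7, 16, 17, 21}
B = {1, 3, 5, 9, 11, 12, 20, 22, 23, 29}
A ∪ B = {1, 3, 5, 7, 9, 11, 12, 16, 17, 20, 21, 22, 23, 29}

A ∪ B = {1, 3, 5, 7, 9, 11, 12, 16, 17, 20, 21, 22, 23, 29}


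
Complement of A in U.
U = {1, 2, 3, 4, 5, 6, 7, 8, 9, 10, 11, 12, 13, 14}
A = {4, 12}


Aᶜ = U \ A = elements in U but not in A
U = {1, 2, 3, 4, 5, 6, 7, 8, 9, 10, 11, 12, 13, 14}
A = {4, 12}
Aᶜ = {1, 2, 3, 5, 6, 7, 8, 9, 10, 11, 13, 14}

Aᶜ = {1, 2, 3, 5, 6, 7, 8, 9, 10, 11, 13, 14}


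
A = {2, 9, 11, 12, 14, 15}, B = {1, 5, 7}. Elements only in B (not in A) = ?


A = {2, 9, 11, 12, 14, 15}
B = {1, 5, 7}
Region: only in B (not in A)
Elements: {1, 5, 7}

Elements only in B (not in A): {1, 5, 7}


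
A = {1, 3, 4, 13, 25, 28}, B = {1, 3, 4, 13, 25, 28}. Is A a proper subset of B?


A ⊂ B requires: A ⊆ B AND A ≠ B.
A ⊆ B? Yes
A = B? Yes
A = B, so A is not a PROPER subset.

No, A is not a proper subset of B


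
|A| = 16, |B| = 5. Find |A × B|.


|A × B| = |A| × |B|
= 16 × 5
= 80

|A × B| = 80


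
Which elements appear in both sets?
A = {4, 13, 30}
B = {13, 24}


A ∩ B = elements in both A and B
A = {4, 13, 30}
B = {13, 24}
A ∩ B = {13}

A ∩ B = {13}


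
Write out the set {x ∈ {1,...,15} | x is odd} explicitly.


Checking each candidate:
Condition: odd numbers in {1,...,15}
Result = {1, 3, 5, 7, 9, 11, 13, 15}

{1, 3, 5, 7, 9, 11, 13, 15}


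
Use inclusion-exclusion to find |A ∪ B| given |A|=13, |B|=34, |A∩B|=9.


|A ∪ B| = |A| + |B| - |A ∩ B|
= 13 + 34 - 9
= 38

|A ∪ B| = 38


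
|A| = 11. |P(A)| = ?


Number of subsets = 2^n
= 2^11
= 2048

|P(A)| = 2048


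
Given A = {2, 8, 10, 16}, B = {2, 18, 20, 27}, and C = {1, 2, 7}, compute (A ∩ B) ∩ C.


A ∩ B = {2}
(A ∩ B) ∩ C = {2}

A ∩ B ∩ C = {2}


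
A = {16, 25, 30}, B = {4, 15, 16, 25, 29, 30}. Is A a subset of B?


A ⊆ B means every element of A is in B.
All elements of A are in B.
So A ⊆ B.

Yes, A ⊆ B


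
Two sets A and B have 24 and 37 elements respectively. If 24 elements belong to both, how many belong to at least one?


|A ∪ B| = |A| + |B| - |A ∩ B|
= 24 + 37 - 24
= 37

|A ∪ B| = 37


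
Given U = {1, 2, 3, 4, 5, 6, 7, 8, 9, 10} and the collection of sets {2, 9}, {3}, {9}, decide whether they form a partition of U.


A partition requires: (1) non-empty parts, (2) pairwise disjoint, (3) union = U
Parts: {2, 9}, {3}, {9}
Union of parts: {2, 3, 9}
U = {1, 2, 3, 4, 5, 6, 7, 8, 9, 10}
All non-empty? True
Pairwise disjoint? False
Covers U? False

No, not a valid partition


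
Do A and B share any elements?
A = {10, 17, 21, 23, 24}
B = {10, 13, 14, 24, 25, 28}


Disjoint means A ∩ B = ∅.
A ∩ B = {10, 24}
A ∩ B ≠ ∅, so A and B are NOT disjoint.

Yes — A and B share the element(s) of A ∩ B = {10, 24}, so they are not disjoint


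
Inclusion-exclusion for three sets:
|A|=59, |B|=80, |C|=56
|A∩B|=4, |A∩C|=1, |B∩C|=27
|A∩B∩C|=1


|A∪B∪C| = |A|+|B|+|C| - |A∩B|-|A∩C|-|B∩C| + |A∩B∩C|
= 59+80+56 - 4-1-27 + 1
= 195 - 32 + 1
= 164

|A ∪ B ∪ C| = 164


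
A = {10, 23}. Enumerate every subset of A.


|A| = 2, so |P(A)| = 2^2 = 4
Enumerate subsets by cardinality (0 to 2):
∅, {10}, {23}, {10, 23}

P(A) has 4 subsets: ∅, {10}, {23}, {10, 23}


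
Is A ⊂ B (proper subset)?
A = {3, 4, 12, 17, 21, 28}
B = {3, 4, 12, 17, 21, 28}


A ⊂ B requires: A ⊆ B AND A ≠ B.
A ⊆ B? Yes
A = B? Yes
A = B, so A is not a PROPER subset.

No, A is not a proper subset of B


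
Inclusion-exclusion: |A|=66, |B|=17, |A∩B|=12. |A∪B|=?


|A ∪ B| = |A| + |B| - |A ∩ B|
= 66 + 17 - 12
= 71

|A ∪ B| = 71


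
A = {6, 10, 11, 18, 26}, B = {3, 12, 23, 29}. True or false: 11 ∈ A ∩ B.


A = {6, 10, 11, 18, 26}, B = {3, 12, 23, 29}
A ∩ B = elements in both A and B
A ∩ B = ∅
Checking if 11 ∈ A ∩ B
11 is not in A ∩ B → False

11 ∉ A ∩ B


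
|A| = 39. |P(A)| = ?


Number of subsets = 2^n
= 2^39
= 549755813888

|P(A)| = 549755813888


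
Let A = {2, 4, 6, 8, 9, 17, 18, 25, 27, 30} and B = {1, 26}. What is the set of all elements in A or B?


A ∪ B = all elements in A or B (or both)
A = {2, 4, 6, 8, 9, 17, 18, 25, 27, 30}
B = {1, 26}
A ∪ B = {1, 2, 4, 6, 8, 9, 17, 18, 25, 26, 27, 30}

A ∪ B = {1, 2, 4, 6, 8, 9, 17, 18, 25, 26, 27, 30}


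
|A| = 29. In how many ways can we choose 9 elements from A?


C(n,k) = n! / (k!(n-k)!)
C(29,9) = 29! / (9!20!)
= 10015005

C(29,9) = 10015005


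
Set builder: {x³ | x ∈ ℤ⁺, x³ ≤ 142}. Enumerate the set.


Checking each candidate:
Condition: positive perfect cubes ≤ 142
Result = {1, 8, 27, 64, 125}

{1, 8, 27, 64, 125}


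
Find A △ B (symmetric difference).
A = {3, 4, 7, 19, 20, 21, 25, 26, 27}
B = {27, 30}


A △ B = (A \ B) ∪ (B \ A) = elements in exactly one of A or B
A \ B = {3, 4, 7, 19, 20, 21, 25, 26}
B \ A = {30}
A △ B = {3, 4, 7, 19, 20, 21, 25, 26, 30}

A △ B = {3, 4, 7, 19, 20, 21, 25, 26, 30}


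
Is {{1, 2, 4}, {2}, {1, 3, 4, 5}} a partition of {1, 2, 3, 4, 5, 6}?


A partition requires: (1) non-empty parts, (2) pairwise disjoint, (3) union = U
Parts: {1, 2, 4}, {2}, {1, 3, 4, 5}
Union of parts: {1, 2, 3, 4, 5}
U = {1, 2, 3, 4, 5, 6}
All non-empty? True
Pairwise disjoint? False
Covers U? False

No, not a valid partition


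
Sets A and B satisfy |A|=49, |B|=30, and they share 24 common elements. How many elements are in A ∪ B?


|A ∪ B| = |A| + |B| - |A ∩ B|
= 49 + 30 - 24
= 55

|A ∪ B| = 55


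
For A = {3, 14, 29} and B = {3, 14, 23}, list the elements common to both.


A ∩ B = elements in both A and B
A = {3, 14, 29}
B = {3, 14, 23}
A ∩ B = {3, 14}

A ∩ B = {3, 14}


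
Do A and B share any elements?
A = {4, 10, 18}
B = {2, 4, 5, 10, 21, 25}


Disjoint means A ∩ B = ∅.
A ∩ B = {4, 10}
A ∩ B ≠ ∅, so A and B are NOT disjoint.

Yes — A and B share the element(s) of A ∩ B = {4, 10}, so they are not disjoint


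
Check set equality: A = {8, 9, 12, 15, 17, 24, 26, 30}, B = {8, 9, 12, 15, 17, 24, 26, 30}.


Two sets are equal iff they have exactly the same elements.
A = {8, 9, 12, 15, 17, 24, 26, 30}
B = {8, 9, 12, 15, 17, 24, 26, 30}
Same elements → A = B

Yes, A = B


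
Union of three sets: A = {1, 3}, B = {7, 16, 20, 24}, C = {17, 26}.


A ∪ B = {1, 3, 7, 16, 20, 24}
(A ∪ B) ∪ C = {1, 3, 7, 16, 17, 20, 24, 26}

A ∪ B ∪ C = {1, 3, 7, 16, 17, 20, 24, 26}


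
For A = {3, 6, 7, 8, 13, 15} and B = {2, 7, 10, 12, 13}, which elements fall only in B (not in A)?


A = {3, 6, 7, 8, 13, 15}
B = {2, 7, 10, 12, 13}
Region: only in B (not in A)
Elements: {2, 10, 12}

Elements only in B (not in A): {2, 10, 12}


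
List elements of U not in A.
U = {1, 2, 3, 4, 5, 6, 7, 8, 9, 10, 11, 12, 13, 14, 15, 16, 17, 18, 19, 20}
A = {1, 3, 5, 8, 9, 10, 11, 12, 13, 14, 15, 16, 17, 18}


Aᶜ = U \ A = elements in U but not in A
U = {1, 2, 3, 4, 5, 6, 7, 8, 9, 10, 11, 12, 13, 14, 15, 16, 17, 18, 19, 20}
A = {1, 3, 5, 8, 9, 10, 11, 12, 13, 14, 15, 16, 17, 18}
Aᶜ = {2, 4, 6, 7, 19, 20}

Aᶜ = {2, 4, 6, 7, 19, 20}


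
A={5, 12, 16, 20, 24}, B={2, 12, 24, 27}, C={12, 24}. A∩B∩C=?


A ∩ B = {12, 24}
(A ∩ B) ∩ C = {12, 24}

A ∩ B ∩ C = {12, 24}


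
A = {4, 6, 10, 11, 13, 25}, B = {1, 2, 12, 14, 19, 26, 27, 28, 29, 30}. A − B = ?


A \ B = elements in A but not in B
A = {4, 6, 10, 11, 13, 25}
B = {1, 2, 12, 14, 19, 26, 27, 28, 29, 30}
Remove from A any elements in B
A \ B = {4, 6, 10, 11, 13, 25}

A \ B = {4, 6, 10, 11, 13, 25}


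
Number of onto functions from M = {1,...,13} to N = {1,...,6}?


n = |M| = 13, k = |N| = 6. Surjections via inclusion-exclusion:
S(n,k) = Σ(-1)^i × C(k,i) × (k-i)^n, i=0 to k
i=0: (-1)^0×C(6,0)×6^13 = 13060694016
i=1: (-1)^1×C(6,1)×5^13 = -7324218750
i=2: (-1)^2×C(6,2)×4^13 = 1006632960
i=3: (-1)^3×C(6,3)×3^13 = -31886460
i=4: (-1)^4×C(6,4)×2^13 = 122880
i=5: (-1)^5×C(6,5)×1^13 = -6
i=6: (-1)^6×C(6,6)×0^13 = 0
Total = 6711344640

Number of surjections = 6711344640


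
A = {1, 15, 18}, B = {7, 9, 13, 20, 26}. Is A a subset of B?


A ⊆ B means every element of A is in B.
Elements in A not in B: {1, 15, 18}
So A ⊄ B.

No, A ⊄ B


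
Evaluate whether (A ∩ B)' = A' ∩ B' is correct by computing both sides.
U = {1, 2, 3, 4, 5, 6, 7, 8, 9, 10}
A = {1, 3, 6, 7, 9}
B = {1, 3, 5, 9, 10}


LHS: A ∩ B = {1, 3, 9}
(A ∩ B)' = U \ (A ∩ B) = {2, 4, 5, 6, 7, 8, 10}
A' = {2, 4, 5, 8, 10}, B' = {2, 4, 6, 7, 8}
Claimed RHS: A' ∩ B' = {2, 4, 8}
Identity is INVALID: LHS = {2, 4, 5, 6, 7, 8, 10} but the RHS claimed here equals {2, 4, 8}. The correct form is (A ∩ B)' = A' ∪ B'.

Identity is invalid: (A ∩ B)' = {2, 4, 5, 6, 7, 8, 10} but A' ∩ B' = {2, 4, 8}. The correct De Morgan law is (A ∩ B)' = A' ∪ B'.


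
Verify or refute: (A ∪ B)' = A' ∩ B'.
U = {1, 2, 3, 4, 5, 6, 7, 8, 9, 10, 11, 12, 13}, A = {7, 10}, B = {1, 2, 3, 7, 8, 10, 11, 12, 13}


LHS: A ∪ B = {1, 2, 3, 7, 8, 10, 11, 12, 13}
(A ∪ B)' = U \ (A ∪ B) = {4, 5, 6, 9}
A' = {1, 2, 3, 4, 5, 6, 8, 9, 11, 12, 13}, B' = {4, 5, 6, 9}
Claimed RHS: A' ∩ B' = {4, 5, 6, 9}
Identity is VALID: LHS = RHS = {4, 5, 6, 9} ✓

Identity is valid. (A ∪ B)' = A' ∩ B' = {4, 5, 6, 9}


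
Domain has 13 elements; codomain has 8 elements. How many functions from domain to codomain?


Each of |A| = 13 inputs maps to any of |B| = 8 outputs.
# functions = |B|^|A| = 8^13
= 549755813888

Number of functions = 549755813888


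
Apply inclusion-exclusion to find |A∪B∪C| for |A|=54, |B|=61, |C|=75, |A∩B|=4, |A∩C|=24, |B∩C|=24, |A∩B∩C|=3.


|A∪B∪C| = |A|+|B|+|C| - |A∩B|-|A∩C|-|B∩C| + |A∩B∩C|
= 54+61+75 - 4-24-24 + 3
= 190 - 52 + 3
= 141

|A ∪ B ∪ C| = 141


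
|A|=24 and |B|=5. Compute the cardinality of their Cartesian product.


|A × B| = |A| × |B|
= 24 × 5
= 120

|A × B| = 120


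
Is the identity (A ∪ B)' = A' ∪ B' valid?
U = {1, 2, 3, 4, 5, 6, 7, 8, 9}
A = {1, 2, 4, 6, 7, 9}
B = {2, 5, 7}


LHS: A ∪ B = {1, 2, 4, 5, 6, 7, 9}
(A ∪ B)' = U \ (A ∪ B) = {3, 8}
A' = {3, 5, 8}, B' = {1, 3, 4, 6, 8, 9}
Claimed RHS: A' ∪ B' = {1, 3, 4, 5, 6, 8, 9}
Identity is INVALID: LHS = {3, 8} but the RHS claimed here equals {1, 3, 4, 5, 6, 8, 9}. The correct form is (A ∪ B)' = A' ∩ B'.

Identity is invalid: (A ∪ B)' = {3, 8} but A' ∪ B' = {1, 3, 4, 5, 6, 8, 9}. The correct De Morgan law is (A ∪ B)' = A' ∩ B'.


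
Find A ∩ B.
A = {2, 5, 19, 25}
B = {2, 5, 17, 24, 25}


A ∩ B = elements in both A and B
A = {2, 5, 19, 25}
B = {2, 5, 17, 24, 25}
A ∩ B = {2, 5, 25}

A ∩ B = {2, 5, 25}


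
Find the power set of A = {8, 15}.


|A| = 2, so |P(A)| = 2^2 = 4
Enumerate subsets by cardinality (0 to 2):
∅, {8}, {15}, {8, 15}

P(A) has 4 subsets: ∅, {8}, {15}, {8, 15}


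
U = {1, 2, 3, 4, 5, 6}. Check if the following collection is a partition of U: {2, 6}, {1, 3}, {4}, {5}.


A partition requires: (1) non-empty parts, (2) pairwise disjoint, (3) union = U
Parts: {2, 6}, {1, 3}, {4}, {5}
Union of parts: {1, 2, 3, 4, 5, 6}
U = {1, 2, 3, 4, 5, 6}
All non-empty? True
Pairwise disjoint? True
Covers U? True

Yes, valid partition
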